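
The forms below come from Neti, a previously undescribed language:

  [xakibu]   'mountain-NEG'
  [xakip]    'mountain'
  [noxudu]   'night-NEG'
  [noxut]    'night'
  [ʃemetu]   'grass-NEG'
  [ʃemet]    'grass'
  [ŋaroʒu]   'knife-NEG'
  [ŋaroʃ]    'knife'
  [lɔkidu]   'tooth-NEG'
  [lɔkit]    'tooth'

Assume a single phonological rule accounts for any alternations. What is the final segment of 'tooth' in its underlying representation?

The root 'tooth' surfaces as [lɔkidu] and [lɔkit], with a stem-final [d] ~ [t] alternation.
But 'grass' keeps [t] in both environments ([ʃemetu], [ʃemet]), so there is no rule changing /t/ to [d] before the NEG suffix.
Therefore /d/ is basic and [t] is derived by word-final obstruent devoicing (voiced obstruents become voiceless word-finally).

/d/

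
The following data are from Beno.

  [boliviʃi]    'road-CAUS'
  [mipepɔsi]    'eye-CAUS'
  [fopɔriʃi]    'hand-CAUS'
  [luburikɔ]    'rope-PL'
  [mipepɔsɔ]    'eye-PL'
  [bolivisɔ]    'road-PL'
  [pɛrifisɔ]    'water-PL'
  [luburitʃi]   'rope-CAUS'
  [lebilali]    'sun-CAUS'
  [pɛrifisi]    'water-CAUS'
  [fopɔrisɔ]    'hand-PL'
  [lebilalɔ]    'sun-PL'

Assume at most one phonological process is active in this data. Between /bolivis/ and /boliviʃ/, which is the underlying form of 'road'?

The root 'road' surfaces as [boliviʃi] and [bolivisɔ], with a stem-final [ʃ] ~ [s] alternation.
But 'water' keeps [s] in both environments ([pɛrifisi], [pɛrifisɔ]), so there is no rule changing /s/ to [ʃ] before the CAUS suffix.
The underlying segment must be /ʃ/; palato-alveolar /tʃ/ and /ʃ/ become [k] and [s] when no front vowel follows, yielding [s] there.

/boliviʃ/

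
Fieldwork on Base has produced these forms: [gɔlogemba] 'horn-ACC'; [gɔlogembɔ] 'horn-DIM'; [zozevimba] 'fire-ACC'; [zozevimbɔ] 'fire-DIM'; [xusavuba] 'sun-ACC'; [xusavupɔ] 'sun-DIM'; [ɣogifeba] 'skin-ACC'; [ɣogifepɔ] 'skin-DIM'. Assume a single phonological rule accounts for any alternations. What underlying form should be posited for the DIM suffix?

The DIM suffix surfaces as [-bɔ] and [-pɔ], depending on the final segment of the stem.
By contrast the ACC suffix keeps its initial [b] throughout — that segment must be underlying.
The DIM suffix is therefore /-pɔ/ underlyingly, with post-nasal voicing: voiceless stops become voiced after a nasal.

/-pɔ/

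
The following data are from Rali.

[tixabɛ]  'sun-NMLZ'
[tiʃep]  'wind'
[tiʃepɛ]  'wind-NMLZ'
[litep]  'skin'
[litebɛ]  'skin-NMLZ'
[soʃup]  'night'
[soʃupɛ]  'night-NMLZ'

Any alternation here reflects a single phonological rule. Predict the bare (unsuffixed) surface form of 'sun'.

The root 'skin' surfaces as [litep] and [litebɛ], with a stem-final [p] ~ [b] alternation.
The stem 'night' ([soʃup], [soʃupɛ]) shows [p] unchanged in both environments, so [p] cannot be basic with [b] derived before the NMLZ suffix.
Therefore /b/ is basic and [p] is derived by word-final obstruent devoicing (voiced obstruents become voiceless word-finally).
From [tixabɛ] the stem 'sun' is /tixab/; word-finally this yields [tixap].

[tixap]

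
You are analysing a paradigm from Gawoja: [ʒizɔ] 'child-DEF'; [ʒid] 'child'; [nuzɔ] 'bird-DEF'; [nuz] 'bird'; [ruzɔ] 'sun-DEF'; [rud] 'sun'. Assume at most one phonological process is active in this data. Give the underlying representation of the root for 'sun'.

/rud/

In [ruzɔ] and [rud] the final segment of 'sun' alternates: [z] ~ [d].
Compare 'bird', with invariant [z] in [nuzɔ] and [nuz]: an analysis with underlying /z/ and a rule producing [d] in isolation would wrongly predict alternation here too.
The underlying segment must be /d/; voiced stops become fricatives between vowels, yielding [z] there.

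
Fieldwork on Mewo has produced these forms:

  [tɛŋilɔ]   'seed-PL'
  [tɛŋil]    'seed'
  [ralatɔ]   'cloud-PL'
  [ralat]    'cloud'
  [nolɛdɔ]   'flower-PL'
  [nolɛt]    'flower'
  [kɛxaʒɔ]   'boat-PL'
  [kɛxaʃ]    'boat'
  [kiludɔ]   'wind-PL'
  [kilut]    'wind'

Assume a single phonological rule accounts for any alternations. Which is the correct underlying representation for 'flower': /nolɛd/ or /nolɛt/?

The stem for 'flower' ends in [d] in [nolɛdɔ] but [t] in [nolɛt].
The stem 'cloud' ([ralatɔ], [ralat]) shows [t] unchanged in both environments, so [t] cannot be basic with [d] derived before the PL suffix.
So /d/ is underlying, and a rule of word-final obstruent devoicing — voiced obstruents become voiceless word-finally — gives [t].

/nolɛd/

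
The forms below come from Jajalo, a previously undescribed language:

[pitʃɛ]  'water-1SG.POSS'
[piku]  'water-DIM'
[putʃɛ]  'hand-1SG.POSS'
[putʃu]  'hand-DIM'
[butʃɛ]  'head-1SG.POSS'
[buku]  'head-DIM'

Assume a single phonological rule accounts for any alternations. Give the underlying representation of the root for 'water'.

/pik/

The stem for 'water' ends in [tʃ] in [pitʃɛ] but [k] in [piku].
If /tʃ/ were underlying and a rule turned it into [k] before the DIM suffix, 'hand' would also alternate; but it has [tʃ] in both [putʃɛ] and [putʃu].
The alternation reflects palatalization before a front vowel: /k/ becomes palato-alveolar [tʃ] before a front vowel. /k/ is underlying.
The underlying form of 'water' is therefore /pik/.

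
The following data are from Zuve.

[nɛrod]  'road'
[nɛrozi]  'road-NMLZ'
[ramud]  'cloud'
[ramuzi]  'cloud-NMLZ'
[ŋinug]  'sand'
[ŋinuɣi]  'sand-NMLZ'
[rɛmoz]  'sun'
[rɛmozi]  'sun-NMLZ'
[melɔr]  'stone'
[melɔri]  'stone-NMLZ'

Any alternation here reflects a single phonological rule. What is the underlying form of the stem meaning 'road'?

/nɛrod/

The root 'road' surfaces as [nɛrod] and [nɛrozi], with a stem-final [d] ~ [z] alternation.
But 'sun' keeps [z] in both environments ([rɛmoz], [rɛmozi]), so there is no rule changing /z/ to [d] in isolation.
Therefore /d/ is basic and [z] is derived by intervocalic spirantization (voiced stops become fricatives between vowels).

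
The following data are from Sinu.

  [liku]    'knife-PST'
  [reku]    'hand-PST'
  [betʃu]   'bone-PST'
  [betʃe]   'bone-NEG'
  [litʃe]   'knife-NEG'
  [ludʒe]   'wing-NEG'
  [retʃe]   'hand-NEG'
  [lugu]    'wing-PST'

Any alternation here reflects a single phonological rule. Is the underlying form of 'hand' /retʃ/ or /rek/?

/rek/

The stem for 'hand' ends in [k] in [reku] but [tʃ] in [retʃe].
The stem 'bone' ([betʃu], [betʃe]) shows [tʃ] unchanged in both environments, so [tʃ] cannot be basic with [k] derived before the PST suffix.
The underlying segment must be /k/; /k/ and /g/ become palato-alveolar [tʃ] and [dʒ] before a front vowel, yielding [tʃ] there.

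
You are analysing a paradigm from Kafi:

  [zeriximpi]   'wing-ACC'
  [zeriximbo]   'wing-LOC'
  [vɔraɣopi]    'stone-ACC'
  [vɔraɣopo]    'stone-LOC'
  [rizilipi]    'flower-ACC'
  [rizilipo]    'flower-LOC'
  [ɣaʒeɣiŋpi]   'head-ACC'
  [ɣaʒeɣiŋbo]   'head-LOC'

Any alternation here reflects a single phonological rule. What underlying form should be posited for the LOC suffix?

/-bo/

The LOC morpheme has two allomorphs, [-bo] and [-po].
By contrast the ACC suffix keeps its initial [p] throughout — that segment must be underlying.
The LOC suffix is therefore /-bo/ underlyingly, with post-vocalic devoicing: voiced stops become voiceless after a vowel.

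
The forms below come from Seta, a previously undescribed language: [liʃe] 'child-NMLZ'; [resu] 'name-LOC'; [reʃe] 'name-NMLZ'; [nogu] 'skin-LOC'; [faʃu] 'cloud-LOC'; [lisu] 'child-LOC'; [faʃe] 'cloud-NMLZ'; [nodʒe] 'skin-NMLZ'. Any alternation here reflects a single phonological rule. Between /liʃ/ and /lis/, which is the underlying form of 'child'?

/lis/

The root 'child' surfaces as [liʃe] and [lisu], with a stem-final [ʃ] ~ [s] alternation.
But 'cloud' keeps [ʃ] in both environments ([faʃe], [faʃu]), so there is no rule changing /ʃ/ to [s] before the LOC suffix.
So /s/ is underlying, and a rule of palatalization before a front vowel — /g/ and /s/ become palato-alveolar [dʒ] and [ʃ] before a front vowel — gives [ʃ].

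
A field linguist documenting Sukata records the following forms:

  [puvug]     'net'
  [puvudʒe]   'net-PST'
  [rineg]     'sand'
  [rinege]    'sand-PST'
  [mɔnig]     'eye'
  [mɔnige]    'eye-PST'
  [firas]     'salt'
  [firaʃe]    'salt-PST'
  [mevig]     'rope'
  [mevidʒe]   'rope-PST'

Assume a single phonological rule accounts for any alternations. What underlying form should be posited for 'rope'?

/mevidʒ/

The stem for 'rope' ends in [g] in [mevig] but [dʒ] in [mevidʒe].
But 'eye' keeps [g] in both environments ([mɔnig], [mɔnige]), so there is no rule changing /g/ to [dʒ] before the PST suffix.
Therefore /dʒ/ is basic and [g] is derived by depalatalization (palato-alveolar /dʒ/ and /ʃ/ become [g] and [s] when no front vowel follows).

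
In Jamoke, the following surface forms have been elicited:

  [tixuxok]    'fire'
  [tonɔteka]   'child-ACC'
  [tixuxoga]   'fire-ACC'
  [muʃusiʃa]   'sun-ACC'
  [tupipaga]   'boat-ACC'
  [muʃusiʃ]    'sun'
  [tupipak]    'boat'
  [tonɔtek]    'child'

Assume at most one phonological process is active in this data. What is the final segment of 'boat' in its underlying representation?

In [tupipak] and [tupipaga] the final segment of 'boat' alternates: [k] ~ [g].
If /k/ were underlying and a rule turned it into [g] before the ACC suffix, 'child' would also alternate; but it has [k] in both [tonɔtek] and [tonɔteka].
The alternation reflects word-final obstruent devoicing: voiced obstruents become voiceless word-finally. /g/ is underlying.

/g/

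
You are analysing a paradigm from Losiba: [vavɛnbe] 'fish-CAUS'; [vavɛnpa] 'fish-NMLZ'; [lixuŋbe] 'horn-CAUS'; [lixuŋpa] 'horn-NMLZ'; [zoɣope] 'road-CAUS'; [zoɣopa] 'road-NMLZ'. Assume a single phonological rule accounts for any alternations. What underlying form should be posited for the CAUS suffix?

The CAUS morpheme has two allomorphs, [-be] and [-pe].
By contrast the NMLZ suffix keeps its initial [p] throughout — that segment must be underlying.
So the underlying form is /-be/, and voiced stops become voiceless after a vowel.

/-be/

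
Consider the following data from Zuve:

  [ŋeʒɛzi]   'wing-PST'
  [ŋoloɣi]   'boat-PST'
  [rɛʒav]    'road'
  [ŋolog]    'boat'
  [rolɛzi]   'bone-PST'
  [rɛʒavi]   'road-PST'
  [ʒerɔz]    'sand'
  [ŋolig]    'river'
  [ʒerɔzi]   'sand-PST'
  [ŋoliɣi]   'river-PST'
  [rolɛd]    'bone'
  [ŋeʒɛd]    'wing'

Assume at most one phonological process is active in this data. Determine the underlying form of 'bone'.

/rolɛd/

The stem for 'bone' ends in [d] in [rolɛd] but [z] in [rolɛzi].
Compare 'sand', with invariant [z] in [ʒerɔz] and [ʒerɔzi]: an analysis with underlying /z/ and a rule producing [d] in isolation would wrongly predict alternation here too.
The alternation reflects intervocalic spirantization: voiced stops become fricatives between vowels. /d/ is underlying.
So 'bone' = /rolɛd/.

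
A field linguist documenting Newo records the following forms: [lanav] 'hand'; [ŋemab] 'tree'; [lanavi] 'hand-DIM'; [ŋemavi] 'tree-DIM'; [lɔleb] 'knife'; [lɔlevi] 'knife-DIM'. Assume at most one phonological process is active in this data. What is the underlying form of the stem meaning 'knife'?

/lɔleb/

In [lɔleb] and [lɔlevi] the final segment of 'knife' alternates: [b] ~ [v].
If /v/ were underlying and a rule turned it into [b] in isolation, 'hand' would also alternate; but it has [v] in both [lanav] and [lanavi].
The alternation reflects intervocalic spirantization: voiced stops become fricatives between vowels. /b/ is underlying.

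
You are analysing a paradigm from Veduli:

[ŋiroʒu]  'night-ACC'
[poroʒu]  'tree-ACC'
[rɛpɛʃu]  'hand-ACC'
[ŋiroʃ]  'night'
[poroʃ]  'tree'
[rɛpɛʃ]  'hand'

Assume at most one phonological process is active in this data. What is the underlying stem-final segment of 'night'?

/ʒ/

The root 'night' surfaces as [ŋiroʒu] and [ŋiroʃ], with a stem-final [ʒ] ~ [ʃ] alternation.
But 'hand' keeps [ʃ] in both environments ([rɛpɛʃu], [rɛpɛʃ]), so there is no rule changing /ʃ/ to [ʒ] before the ACC suffix.
The alternation reflects word-final obstruent devoicing: voiced obstruents become voiceless word-finally. /ʒ/ is underlying.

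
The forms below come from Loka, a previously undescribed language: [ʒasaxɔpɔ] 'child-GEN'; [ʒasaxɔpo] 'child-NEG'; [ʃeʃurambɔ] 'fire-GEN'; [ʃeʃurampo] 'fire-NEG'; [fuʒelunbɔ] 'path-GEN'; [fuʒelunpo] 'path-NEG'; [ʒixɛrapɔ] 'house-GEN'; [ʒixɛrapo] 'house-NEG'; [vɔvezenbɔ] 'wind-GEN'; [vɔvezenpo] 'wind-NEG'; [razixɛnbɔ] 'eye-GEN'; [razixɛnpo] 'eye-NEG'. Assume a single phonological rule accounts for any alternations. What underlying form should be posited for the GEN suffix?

/-bɔ/

The GEN morpheme has two allomorphs, [-bɔ] and [-pɔ].
The NEG suffix, which begins with [p], is invariant after every stem; so [p] is not altered by any rule here.
The GEN suffix is therefore /-bɔ/ underlyingly, with post-vocalic devoicing: voiced stops become voiceless after a vowel.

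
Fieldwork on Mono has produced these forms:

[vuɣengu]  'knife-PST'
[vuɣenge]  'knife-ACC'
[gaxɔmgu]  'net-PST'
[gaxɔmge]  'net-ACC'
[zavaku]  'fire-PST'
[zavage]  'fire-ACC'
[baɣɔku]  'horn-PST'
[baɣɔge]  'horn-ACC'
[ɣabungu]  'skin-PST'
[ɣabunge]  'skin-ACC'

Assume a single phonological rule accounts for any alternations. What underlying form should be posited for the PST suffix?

/-ku/

The PST morpheme has two allomorphs, [-gu] and [-ku].
By contrast the ACC suffix keeps its initial [g] throughout — that segment must be underlying.
The PST suffix is therefore /-ku/ underlyingly, with post-nasal voicing: voiceless stops become voiced after a nasal.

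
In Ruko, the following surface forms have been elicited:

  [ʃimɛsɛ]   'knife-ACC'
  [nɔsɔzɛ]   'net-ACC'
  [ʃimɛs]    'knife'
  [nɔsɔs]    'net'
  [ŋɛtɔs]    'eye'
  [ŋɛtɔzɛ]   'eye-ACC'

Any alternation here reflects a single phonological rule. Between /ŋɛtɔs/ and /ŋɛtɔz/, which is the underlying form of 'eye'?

'eye' shows [z] ~ [s] at the end of the stem ([ŋɛtɔzɛ] vs [ŋɛtɔs]).
If /s/ were underlying and a rule turned it into [z] before the ACC suffix, 'knife' would also alternate; but it has [s] in both [ʃimɛsɛ] and [ʃimɛs].
So /z/ is underlying, and a rule of word-final obstruent devoicing — voiced obstruents become voiceless word-finally — gives [s].

/ŋɛtɔz/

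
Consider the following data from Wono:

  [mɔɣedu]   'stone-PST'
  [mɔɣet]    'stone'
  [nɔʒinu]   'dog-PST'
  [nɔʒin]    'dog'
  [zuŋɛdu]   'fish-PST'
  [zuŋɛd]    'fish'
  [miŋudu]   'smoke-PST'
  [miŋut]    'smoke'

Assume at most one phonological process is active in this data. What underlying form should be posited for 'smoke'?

/miŋut/

The root 'smoke' surfaces as [miŋudu] and [miŋut], with a stem-final [d] ~ [t] alternation.
But 'fish' keeps [d] in both environments ([zuŋɛdu], [zuŋɛd]), so there is no rule changing /d/ to [t] in isolation.
The underlying segment must be /t/; voiceless stops become voiced between vowels, yielding [d] there.
So 'smoke' = /miŋut/.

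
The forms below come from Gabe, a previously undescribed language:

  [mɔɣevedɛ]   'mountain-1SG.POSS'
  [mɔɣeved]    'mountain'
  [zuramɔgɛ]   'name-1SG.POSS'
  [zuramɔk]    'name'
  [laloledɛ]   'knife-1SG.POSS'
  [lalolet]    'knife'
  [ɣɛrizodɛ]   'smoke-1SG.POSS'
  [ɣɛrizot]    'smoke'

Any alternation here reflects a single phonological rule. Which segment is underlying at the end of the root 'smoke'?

/t/

The root 'smoke' surfaces as [ɣɛrizodɛ] and [ɣɛrizot], with a stem-final [d] ~ [t] alternation.
But 'mountain' keeps [d] in both environments ([mɔɣevedɛ], [mɔɣeved]), so there is no rule changing /d/ to [t] in isolation.
The alternation reflects intervocalic voicing: voiceless stops become voiced between vowels. /t/ is underlying.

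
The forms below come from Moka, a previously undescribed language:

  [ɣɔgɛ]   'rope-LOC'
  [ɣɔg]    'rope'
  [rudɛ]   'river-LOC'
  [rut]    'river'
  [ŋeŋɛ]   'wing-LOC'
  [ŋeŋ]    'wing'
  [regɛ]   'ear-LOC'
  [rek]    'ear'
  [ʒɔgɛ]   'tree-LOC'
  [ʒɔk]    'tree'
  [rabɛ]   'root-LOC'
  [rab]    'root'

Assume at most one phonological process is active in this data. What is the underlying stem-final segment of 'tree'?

/k/

'tree' shows [g] ~ [k] at the end of the stem ([ʒɔgɛ] vs [ʒɔk]).
But 'rope' keeps [g] in both environments ([ɣɔgɛ], [ɣɔg]), so there is no rule changing /g/ to [k] in isolation.
So /k/ is underlying, and a rule of intervocalic voicing — voiceless stops become voiced between vowels — gives [g].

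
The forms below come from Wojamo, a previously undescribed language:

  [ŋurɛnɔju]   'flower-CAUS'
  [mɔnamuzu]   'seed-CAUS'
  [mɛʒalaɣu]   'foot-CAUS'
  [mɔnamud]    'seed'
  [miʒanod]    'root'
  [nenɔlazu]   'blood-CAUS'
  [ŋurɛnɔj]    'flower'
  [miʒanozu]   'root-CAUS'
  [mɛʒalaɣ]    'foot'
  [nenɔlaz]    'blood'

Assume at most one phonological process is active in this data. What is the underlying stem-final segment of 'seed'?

/d/

'seed' shows [d] ~ [z] at the end of the stem ([mɔnamud] vs [mɔnamuzu]).
If /z/ were underlying and a rule turned it into [d] in isolation, 'blood' would also alternate; but it has [z] in both [nenɔlaz] and [nenɔlazu].
So /d/ is underlying, and a rule of intervocalic spirantization — voiced stops become fricatives between vowels — gives [z].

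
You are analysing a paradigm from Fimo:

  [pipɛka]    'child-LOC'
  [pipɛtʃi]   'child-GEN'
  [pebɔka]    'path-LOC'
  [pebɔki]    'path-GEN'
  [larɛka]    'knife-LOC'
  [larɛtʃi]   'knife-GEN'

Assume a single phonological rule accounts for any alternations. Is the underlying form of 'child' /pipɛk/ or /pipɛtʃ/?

'child' shows [k] ~ [tʃ] at the end of the stem ([pipɛka] vs [pipɛtʃi]).
If /k/ were underlying and a rule turned it into [tʃ] before the GEN suffix, 'path' would also alternate; but it has [k] in both [pebɔka] and [pebɔki].
So /tʃ/ is underlying, and a rule of depalatalization — palato-alveolar /tʃ/ becomes [k] when no front vowel follows — gives [k].

/pipɛtʃ/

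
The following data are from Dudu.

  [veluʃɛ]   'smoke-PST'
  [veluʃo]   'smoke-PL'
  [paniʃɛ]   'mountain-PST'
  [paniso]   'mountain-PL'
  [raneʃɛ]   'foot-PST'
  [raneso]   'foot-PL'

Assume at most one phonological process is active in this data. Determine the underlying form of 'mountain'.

The root 'mountain' surfaces as [paniʃɛ] and [paniso], with a stem-final [ʃ] ~ [s] alternation.
But 'smoke' keeps [ʃ] in both environments ([veluʃɛ], [veluʃo]), so there is no rule changing /ʃ/ to [s] before the PL suffix.
The underlying segment must be /s/; /s/ becomes palato-alveolar [ʃ] before a front vowel, yielding [ʃ] there.

/panis/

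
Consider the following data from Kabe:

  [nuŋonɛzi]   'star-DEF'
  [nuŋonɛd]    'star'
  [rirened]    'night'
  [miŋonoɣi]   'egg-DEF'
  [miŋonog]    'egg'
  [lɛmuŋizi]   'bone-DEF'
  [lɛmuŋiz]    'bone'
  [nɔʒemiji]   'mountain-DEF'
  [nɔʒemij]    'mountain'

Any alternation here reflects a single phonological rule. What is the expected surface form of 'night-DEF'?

In [nuŋonɛzi] and [nuŋonɛd] the final segment of 'star' alternates: [z] ~ [d].
The stem 'bone' ([lɛmuŋizi], [lɛmuŋiz]) shows [z] unchanged in both environments, so [z] cannot be basic with [d] derived in isolation.
So /d/ is underlying, and a rule of intervocalic spirantization — voiced stops become fricatives between vowels — gives [z].
From [rirened] the stem 'night' is /rirened/; between vowels this yields [rirenezi].

[rirenezi]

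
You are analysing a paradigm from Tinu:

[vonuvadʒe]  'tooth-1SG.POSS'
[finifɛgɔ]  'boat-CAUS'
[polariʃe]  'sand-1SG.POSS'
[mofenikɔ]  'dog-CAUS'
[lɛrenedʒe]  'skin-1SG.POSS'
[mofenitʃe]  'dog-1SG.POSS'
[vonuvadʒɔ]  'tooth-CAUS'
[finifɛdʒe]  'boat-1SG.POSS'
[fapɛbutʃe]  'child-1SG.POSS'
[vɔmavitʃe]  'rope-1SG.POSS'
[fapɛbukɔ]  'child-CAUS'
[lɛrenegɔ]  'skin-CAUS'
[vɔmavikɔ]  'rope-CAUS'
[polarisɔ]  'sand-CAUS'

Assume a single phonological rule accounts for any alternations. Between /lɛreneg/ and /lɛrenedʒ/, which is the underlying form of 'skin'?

/lɛreneg/

The stem for 'skin' ends in [g] in [lɛrenegɔ] but [dʒ] in [lɛrenedʒe].
But 'tooth' keeps [dʒ] in both environments ([vonuvadʒɔ], [vonuvadʒe]), so there is no rule changing /dʒ/ to [g] before the CAUS suffix.
So /g/ is underlying, and a rule of palatalization before a front vowel — /k/, /g/ and /s/ become palato-alveolar [tʃ], [dʒ] and [ʃ] before a front vowel — gives [dʒ].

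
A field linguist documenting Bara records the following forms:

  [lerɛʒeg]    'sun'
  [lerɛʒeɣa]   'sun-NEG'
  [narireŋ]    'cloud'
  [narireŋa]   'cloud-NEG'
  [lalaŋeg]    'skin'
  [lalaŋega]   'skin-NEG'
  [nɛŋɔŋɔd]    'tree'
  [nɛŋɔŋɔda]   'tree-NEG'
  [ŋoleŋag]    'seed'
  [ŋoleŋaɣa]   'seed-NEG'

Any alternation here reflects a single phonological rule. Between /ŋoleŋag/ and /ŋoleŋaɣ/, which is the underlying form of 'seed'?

/ŋoleŋaɣ/

'seed' shows [g] ~ [ɣ] at the end of the stem ([ŋoleŋag] vs [ŋoleŋaɣa]).
Compare 'skin', with invariant [g] in [lalaŋeg] and [lalaŋega]: an analysis with underlying /g/ and a rule producing [ɣ] before the NEG suffix would wrongly predict alternation here too.
So /ɣ/ is underlying, and a rule of word-final hardening — voiced fricatives become stops word-finally — gives [g].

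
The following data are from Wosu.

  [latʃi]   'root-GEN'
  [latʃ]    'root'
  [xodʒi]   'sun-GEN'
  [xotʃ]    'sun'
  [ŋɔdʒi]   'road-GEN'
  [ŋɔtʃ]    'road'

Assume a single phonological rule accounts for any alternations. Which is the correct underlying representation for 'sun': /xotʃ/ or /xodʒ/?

/xodʒ/

In [xodʒi] and [xotʃ] the final segment of 'sun' alternates: [dʒ] ~ [tʃ].
If /tʃ/ were underlying and a rule turned it into [dʒ] before the GEN suffix, 'root' would also alternate; but it has [tʃ] in both [latʃi] and [latʃ].
The underlying segment must be /dʒ/; voiced obstruents become voiceless word-finally, yielding [tʃ] there.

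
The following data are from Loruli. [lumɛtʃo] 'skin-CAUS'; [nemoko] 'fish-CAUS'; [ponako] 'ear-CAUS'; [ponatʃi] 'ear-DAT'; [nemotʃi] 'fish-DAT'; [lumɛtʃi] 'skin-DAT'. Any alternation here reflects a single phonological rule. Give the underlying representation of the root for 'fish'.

/nemok/

In [nemotʃi] and [nemoko] the final segment of 'fish' alternates: [tʃ] ~ [k].
But 'skin' keeps [tʃ] in both environments ([lumɛtʃi], [lumɛtʃo]), so there is no rule changing /tʃ/ to [k] before the CAUS suffix.
Therefore /k/ is basic and [tʃ] is derived by palatalization before a front vowel (/k/ becomes palato-alveolar [tʃ] before a front vowel).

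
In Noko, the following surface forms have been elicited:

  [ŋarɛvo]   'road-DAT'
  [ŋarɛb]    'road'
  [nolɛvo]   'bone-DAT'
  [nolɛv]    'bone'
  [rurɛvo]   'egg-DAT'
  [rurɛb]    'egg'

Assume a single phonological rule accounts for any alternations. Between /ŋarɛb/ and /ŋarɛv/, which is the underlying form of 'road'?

In [ŋarɛvo] and [ŋarɛb] the final segment of 'road' alternates: [v] ~ [b].
The stem 'bone' ([nolɛvo], [nolɛv]) shows [v] unchanged in both environments, so [v] cannot be basic with [b] derived in isolation.
The underlying segment must be /b/; voiced stops become fricatives between vowels, yielding [v] there.

/ŋarɛb/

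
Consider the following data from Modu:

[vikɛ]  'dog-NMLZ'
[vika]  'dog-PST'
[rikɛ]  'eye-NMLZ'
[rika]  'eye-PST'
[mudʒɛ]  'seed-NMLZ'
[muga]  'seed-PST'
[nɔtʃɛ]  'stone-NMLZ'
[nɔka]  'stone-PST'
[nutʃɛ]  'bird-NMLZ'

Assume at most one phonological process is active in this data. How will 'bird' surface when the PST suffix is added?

[nuka]

The root 'stone' surfaces as [nɔtʃɛ] and [nɔka], with a stem-final [tʃ] ~ [k] alternation.
The stem 'dog' ([vikɛ], [vika]) shows [k] unchanged in both environments, so [k] cannot be basic with [tʃ] derived before the NMLZ suffix.
The alternation reflects depalatalization: palato-alveolar /tʃ/ and /dʒ/ become [k] and [g] when no front vowel follows. /tʃ/ is underlying.
From [nutʃɛ] the stem 'bird' is /nutʃ/; when no front vowel follows this yields [nuka].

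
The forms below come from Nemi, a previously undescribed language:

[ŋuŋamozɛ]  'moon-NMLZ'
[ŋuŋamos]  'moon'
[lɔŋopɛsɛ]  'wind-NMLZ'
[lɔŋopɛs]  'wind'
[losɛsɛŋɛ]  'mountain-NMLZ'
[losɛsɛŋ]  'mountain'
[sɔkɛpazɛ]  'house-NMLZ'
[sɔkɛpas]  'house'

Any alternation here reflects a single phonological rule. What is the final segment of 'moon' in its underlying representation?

/z/

'moon' shows [z] ~ [s] at the end of the stem ([ŋuŋamozɛ] vs [ŋuŋamos]).
Compare 'wind', with invariant [s] in [lɔŋopɛsɛ] and [lɔŋopɛs]: an analysis with underlying /s/ and a rule producing [z] before the NMLZ suffix would wrongly predict alternation here too.
The alternation reflects word-final obstruent devoicing: voiced obstruents become voiceless word-finally. /z/ is underlying.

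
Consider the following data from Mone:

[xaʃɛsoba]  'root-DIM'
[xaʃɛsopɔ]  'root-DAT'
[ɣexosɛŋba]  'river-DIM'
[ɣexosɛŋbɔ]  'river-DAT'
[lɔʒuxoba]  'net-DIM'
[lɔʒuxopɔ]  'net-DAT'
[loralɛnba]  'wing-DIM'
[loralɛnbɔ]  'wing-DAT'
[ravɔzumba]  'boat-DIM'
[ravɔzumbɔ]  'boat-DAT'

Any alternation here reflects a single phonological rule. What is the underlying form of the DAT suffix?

The DAT suffix surfaces as [-bɔ] and [-pɔ], depending on the final segment of the stem.
The DIM suffix, which begins with [b], is invariant after every stem; so [b] is not altered by any rule here.
So the underlying form is /-pɔ/, and voiceless stops become voiced after a nasal.

/-pɔ/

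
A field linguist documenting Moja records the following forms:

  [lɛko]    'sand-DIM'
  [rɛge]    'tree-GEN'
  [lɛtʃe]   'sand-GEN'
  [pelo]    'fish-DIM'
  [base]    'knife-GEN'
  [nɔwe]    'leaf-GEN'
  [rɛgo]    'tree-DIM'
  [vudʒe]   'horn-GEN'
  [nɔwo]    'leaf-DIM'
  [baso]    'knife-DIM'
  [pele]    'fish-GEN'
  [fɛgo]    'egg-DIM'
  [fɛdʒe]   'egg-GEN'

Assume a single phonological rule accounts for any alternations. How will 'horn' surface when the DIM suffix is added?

In [fɛdʒe] and [fɛgo] the final segment of 'egg' alternates: [dʒ] ~ [g].
If /g/ were underlying and a rule turned it into [dʒ] before the GEN suffix, 'tree' would also alternate; but it has [g] in both [rɛge] and [rɛgo].
Therefore /dʒ/ is basic and [g] is derived by depalatalization (palato-alveolar /tʃ/ and /dʒ/ become [k] and [g] when no front vowel follows).
From [vudʒe] the stem 'horn' is /vudʒ/; when no front vowel follows this yields [vugo].

[vugo]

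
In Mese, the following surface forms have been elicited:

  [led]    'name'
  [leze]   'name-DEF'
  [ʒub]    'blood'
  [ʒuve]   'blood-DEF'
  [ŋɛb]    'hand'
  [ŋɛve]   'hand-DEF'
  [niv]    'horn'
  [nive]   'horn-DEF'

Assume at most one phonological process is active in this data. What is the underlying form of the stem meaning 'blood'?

In [ʒub] and [ʒuve] the final segment of 'blood' alternates: [b] ~ [v].
Compare 'horn', with invariant [v] in [niv] and [nive]: an analysis with underlying /v/ and a rule producing [b] in isolation would wrongly predict alternation here too.
The alternation reflects intervocalic spirantization: voiced stops become fricatives between vowels. /b/ is underlying.

/ʒub/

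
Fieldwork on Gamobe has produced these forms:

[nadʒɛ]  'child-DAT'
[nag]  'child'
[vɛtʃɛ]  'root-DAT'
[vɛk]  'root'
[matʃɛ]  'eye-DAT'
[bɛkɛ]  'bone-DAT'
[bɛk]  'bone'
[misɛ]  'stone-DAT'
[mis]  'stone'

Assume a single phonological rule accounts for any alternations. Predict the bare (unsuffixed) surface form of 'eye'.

In [vɛtʃɛ] and [vɛk] the final segment of 'root' alternates: [tʃ] ~ [k].
If /k/ were underlying and a rule turned it into [tʃ] before the DAT suffix, 'bone' would also alternate; but it has [k] in both [bɛkɛ] and [bɛk].
The underlying segment must be /tʃ/; palato-alveolar /tʃ/ and /dʒ/ become [k] and [g] when no front vowel follows, yielding [k] there.
The one attested form of 'eye', [matʃɛ], shows underlying /matʃ/. Applying the same rule when no front vowel follows gives [mak].

[mak]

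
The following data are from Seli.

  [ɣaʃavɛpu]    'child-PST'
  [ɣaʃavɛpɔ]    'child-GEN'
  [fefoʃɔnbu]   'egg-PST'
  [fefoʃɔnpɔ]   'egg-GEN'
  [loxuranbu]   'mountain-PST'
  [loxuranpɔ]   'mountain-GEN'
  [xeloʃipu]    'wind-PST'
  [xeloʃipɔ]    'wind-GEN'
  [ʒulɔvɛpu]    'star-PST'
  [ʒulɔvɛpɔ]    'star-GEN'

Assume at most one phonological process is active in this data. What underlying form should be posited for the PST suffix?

The PST suffix surfaces as [-bu] and [-pu], depending on the final segment of the stem.
The GEN suffix, which begins with [p], is invariant after every stem; so [p] is not altered by any rule here.
So the underlying form is /-bu/, and voiced stops become voiceless after a vowel.

/-bu/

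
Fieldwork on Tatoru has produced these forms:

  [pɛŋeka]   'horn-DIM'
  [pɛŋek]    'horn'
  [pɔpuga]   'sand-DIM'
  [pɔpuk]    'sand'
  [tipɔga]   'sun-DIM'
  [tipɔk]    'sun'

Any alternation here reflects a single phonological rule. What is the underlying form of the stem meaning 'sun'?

/tipɔg/

The stem for 'sun' ends in [g] in [tipɔga] but [k] in [tipɔk].
But 'horn' keeps [k] in both environments ([pɛŋeka], [pɛŋek]), so there is no rule changing /k/ to [g] before the DIM suffix.
So /g/ is underlying, and a rule of word-final obstruent devoicing — voiced obstruents become voiceless word-finally — gives [k].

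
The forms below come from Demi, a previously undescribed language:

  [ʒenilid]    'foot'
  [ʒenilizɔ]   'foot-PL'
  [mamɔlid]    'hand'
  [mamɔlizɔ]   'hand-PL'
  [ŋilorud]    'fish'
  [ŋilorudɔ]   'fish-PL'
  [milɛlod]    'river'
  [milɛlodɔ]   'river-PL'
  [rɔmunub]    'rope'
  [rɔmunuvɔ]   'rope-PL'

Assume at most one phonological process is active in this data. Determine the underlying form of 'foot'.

/ʒeniliz/

In [ʒenilid] and [ʒenilizɔ] the final segment of 'foot' alternates: [d] ~ [z].
Compare 'fish', with invariant [d] in [ŋilorud] and [ŋilorudɔ]: an analysis with underlying /d/ and a rule producing [z] before the PL suffix would wrongly predict alternation here too.
The underlying segment must be /z/; voiced fricatives become stops word-finally, yielding [d] there.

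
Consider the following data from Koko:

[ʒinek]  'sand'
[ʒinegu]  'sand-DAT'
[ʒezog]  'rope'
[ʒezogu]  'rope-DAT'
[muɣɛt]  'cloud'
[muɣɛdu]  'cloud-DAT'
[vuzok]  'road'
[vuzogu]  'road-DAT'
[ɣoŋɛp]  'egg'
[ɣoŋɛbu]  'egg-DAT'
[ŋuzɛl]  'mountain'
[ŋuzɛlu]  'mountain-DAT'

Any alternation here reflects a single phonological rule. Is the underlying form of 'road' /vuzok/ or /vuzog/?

/vuzok/

In [vuzok] and [vuzogu] the final segment of 'road' alternates: [k] ~ [g].
Compare 'rope', with invariant [g] in [ʒezog] and [ʒezogu]: an analysis with underlying /g/ and a rule producing [k] in isolation would wrongly predict alternation here too.
The underlying segment must be /k/; voiceless stops become voiced between vowels, yielding [g] there.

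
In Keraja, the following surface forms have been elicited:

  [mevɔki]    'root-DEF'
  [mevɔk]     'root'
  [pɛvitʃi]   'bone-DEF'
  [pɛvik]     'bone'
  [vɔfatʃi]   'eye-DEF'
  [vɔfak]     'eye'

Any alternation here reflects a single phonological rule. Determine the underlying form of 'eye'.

/vɔfatʃ/

The root 'eye' surfaces as [vɔfatʃi] and [vɔfak], with a stem-final [tʃ] ~ [k] alternation.
If /k/ were underlying and a rule turned it into [tʃ] before the DEF suffix, 'root' would also alternate; but it has [k] in both [mevɔki] and [mevɔk].
The alternation reflects depalatalization: palato-alveolar /tʃ/ becomes [k] when no front vowel follows. /tʃ/ is underlying.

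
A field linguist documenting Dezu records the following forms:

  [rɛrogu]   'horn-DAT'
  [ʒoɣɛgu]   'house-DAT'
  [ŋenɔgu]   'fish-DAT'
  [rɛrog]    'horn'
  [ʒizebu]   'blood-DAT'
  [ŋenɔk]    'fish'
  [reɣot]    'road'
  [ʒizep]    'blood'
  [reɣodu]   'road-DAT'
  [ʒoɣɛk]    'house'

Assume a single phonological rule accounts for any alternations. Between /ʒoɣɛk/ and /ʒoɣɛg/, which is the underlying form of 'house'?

'house' shows [k] ~ [g] at the end of the stem ([ʒoɣɛk] vs [ʒoɣɛgu]).
If /g/ were underlying and a rule turned it into [k] in isolation, 'horn' would also alternate; but it has [g] in both [rɛrog] and [rɛrogu].
Therefore /k/ is basic and [g] is derived by intervocalic voicing (voiceless stops become voiced between vowels).

/ʒoɣɛk/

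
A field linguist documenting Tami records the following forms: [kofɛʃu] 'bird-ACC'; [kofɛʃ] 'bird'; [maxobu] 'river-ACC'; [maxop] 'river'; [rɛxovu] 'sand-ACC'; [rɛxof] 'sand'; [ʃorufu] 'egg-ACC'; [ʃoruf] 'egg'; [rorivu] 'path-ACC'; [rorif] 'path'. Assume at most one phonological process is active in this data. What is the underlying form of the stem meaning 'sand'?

/rɛxov/

'sand' shows [v] ~ [f] at the end of the stem ([rɛxovu] vs [rɛxof]).
Compare 'egg', with invariant [f] in [ʃorufu] and [ʃoruf]: an analysis with underlying /f/ and a rule producing [v] before the ACC suffix would wrongly predict alternation here too.
Therefore /v/ is basic and [f] is derived by word-final obstruent devoicing (voiced obstruents become voiceless word-finally).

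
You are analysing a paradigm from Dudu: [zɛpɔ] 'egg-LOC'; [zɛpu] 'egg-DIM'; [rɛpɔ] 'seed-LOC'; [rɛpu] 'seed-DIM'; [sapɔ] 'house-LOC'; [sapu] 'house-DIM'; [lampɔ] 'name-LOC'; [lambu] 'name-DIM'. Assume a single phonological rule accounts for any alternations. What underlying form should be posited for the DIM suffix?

The DIM suffix surfaces as [-bu] and [-pu], depending on the final segment of the stem.
The LOC suffix, which begins with [p], is invariant after every stem; so [p] is not altered by any rule here.
So the underlying form is /-bu/, and voiced stops become voiceless after a vowel.

/-bu/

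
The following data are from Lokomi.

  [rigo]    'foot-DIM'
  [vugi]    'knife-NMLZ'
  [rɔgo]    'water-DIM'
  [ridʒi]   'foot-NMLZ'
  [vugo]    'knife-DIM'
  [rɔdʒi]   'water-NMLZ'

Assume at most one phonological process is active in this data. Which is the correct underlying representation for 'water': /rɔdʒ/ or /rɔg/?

'water' shows [g] ~ [dʒ] at the end of the stem ([rɔgo] vs [rɔdʒi]).
But 'knife' keeps [g] in both environments ([vugo], [vugi]), so there is no rule changing /g/ to [dʒ] before the NMLZ suffix.
So /dʒ/ is underlying, and a rule of depalatalization — palato-alveolar /dʒ/ becomes [g] when no front vowel follows — gives [g].

/rɔdʒ/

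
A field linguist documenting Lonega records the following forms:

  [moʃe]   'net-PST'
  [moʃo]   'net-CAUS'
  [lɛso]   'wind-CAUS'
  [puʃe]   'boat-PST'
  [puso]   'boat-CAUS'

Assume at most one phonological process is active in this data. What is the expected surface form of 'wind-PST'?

[lɛʃe]

'boat' shows [ʃ] ~ [s] at the end of the stem ([puʃe] vs [puso]).
The stem 'net' ([moʃe], [moʃo]) shows [ʃ] unchanged in both environments, so [ʃ] cannot be basic with [s] derived before the CAUS suffix.
So /s/ is underlying, and a rule of palatalization before a front vowel — /s/ becomes palato-alveolar [ʃ] before a front vowel — gives [ʃ].
The one attested form of 'wind', [lɛso], shows underlying /lɛs/. Applying the same rule before a front vowel gives [lɛʃe].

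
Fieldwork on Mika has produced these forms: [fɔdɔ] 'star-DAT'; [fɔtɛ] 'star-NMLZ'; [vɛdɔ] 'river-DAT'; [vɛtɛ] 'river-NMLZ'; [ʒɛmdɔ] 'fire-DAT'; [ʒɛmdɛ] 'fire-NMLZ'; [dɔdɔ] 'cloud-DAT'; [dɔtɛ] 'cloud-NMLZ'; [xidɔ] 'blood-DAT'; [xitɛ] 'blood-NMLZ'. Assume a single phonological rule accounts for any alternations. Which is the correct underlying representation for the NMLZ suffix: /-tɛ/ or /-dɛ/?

The NMLZ morpheme has two allomorphs, [-dɛ] and [-tɛ].
The DAT suffix, which begins with [d], is invariant after every stem; so [d] is not altered by any rule here.
So the underlying form is /-tɛ/, and voiceless stops become voiced after a nasal.

/-tɛ/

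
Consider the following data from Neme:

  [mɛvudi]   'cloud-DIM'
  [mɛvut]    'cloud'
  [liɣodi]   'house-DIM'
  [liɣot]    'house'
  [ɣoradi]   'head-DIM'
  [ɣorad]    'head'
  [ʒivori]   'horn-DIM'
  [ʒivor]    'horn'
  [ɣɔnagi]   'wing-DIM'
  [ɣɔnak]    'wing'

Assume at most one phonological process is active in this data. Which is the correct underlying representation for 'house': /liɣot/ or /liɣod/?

/liɣot/

The root 'house' surfaces as [liɣodi] and [liɣot], with a stem-final [d] ~ [t] alternation.
But 'head' keeps [d] in both environments ([ɣoradi], [ɣorad]), so there is no rule changing /d/ to [t] in isolation.
So /t/ is underlying, and a rule of intervocalic voicing — voiceless stops become voiced between vowels — gives [d].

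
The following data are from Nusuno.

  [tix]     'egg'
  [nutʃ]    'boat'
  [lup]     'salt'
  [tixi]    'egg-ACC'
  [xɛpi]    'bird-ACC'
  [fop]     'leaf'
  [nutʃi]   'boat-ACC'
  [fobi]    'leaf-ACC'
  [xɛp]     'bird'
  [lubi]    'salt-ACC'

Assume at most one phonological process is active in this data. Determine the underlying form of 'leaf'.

/fob/

The root 'leaf' surfaces as [fobi] and [fop], with a stem-final [b] ~ [p] alternation.
Compare 'bird', with invariant [p] in [xɛpi] and [xɛp]: an analysis with underlying /p/ and a rule producing [b] before the ACC suffix would wrongly predict alternation here too.
The underlying segment must be /b/; voiced obstruents become voiceless word-finally, yielding [p] there.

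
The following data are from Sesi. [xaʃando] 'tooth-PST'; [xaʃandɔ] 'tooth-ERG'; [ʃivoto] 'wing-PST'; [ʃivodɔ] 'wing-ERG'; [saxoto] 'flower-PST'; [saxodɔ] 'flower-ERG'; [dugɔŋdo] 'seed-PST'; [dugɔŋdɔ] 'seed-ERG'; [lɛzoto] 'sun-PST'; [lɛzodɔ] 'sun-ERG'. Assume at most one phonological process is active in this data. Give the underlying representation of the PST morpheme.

/-to/

The PST morpheme has two allomorphs, [-do] and [-to].
By contrast the ERG suffix keeps its initial [d] throughout — that segment must be underlying.
The PST suffix is therefore /-to/ underlyingly, with post-nasal voicing: voiceless stops become voiced after a nasal.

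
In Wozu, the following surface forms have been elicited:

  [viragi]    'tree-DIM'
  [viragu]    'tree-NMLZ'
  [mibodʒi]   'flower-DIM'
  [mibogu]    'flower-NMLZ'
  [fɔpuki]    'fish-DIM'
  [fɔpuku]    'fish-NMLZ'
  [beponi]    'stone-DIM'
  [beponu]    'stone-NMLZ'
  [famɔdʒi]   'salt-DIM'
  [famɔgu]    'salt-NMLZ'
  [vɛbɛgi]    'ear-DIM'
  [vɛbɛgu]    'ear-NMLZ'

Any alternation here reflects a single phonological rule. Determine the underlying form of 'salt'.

The stem for 'salt' ends in [dʒ] in [famɔdʒi] but [g] in [famɔgu].
If /g/ were underlying and a rule turned it into [dʒ] before the DIM suffix, 'ear' would also alternate; but it has [g] in both [vɛbɛgi] and [vɛbɛgu].
So /dʒ/ is underlying, and a rule of depalatalization — palato-alveolar /dʒ/ becomes [g] when no front vowel follows — gives [g].
So 'salt' = /famɔdʒ/.

/famɔdʒ/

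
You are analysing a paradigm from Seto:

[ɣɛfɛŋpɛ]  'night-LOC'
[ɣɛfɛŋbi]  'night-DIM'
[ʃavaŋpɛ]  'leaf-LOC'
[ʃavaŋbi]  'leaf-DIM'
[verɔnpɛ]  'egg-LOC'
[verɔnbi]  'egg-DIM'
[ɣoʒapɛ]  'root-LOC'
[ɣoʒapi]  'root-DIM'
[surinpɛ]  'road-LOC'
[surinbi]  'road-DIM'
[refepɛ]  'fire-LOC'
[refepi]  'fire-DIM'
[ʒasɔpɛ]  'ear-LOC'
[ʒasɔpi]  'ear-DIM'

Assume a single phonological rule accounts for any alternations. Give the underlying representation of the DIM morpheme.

/-bi/

The DIM suffix surfaces as [-bi] and [-pi], depending on the final segment of the stem.
The LOC suffix, which begins with [p], is invariant after every stem; so [p] is not altered by any rule here.
The DIM suffix is therefore /-bi/ underlyingly, with post-vocalic devoicing: voiced stops become voiceless after a vowel.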